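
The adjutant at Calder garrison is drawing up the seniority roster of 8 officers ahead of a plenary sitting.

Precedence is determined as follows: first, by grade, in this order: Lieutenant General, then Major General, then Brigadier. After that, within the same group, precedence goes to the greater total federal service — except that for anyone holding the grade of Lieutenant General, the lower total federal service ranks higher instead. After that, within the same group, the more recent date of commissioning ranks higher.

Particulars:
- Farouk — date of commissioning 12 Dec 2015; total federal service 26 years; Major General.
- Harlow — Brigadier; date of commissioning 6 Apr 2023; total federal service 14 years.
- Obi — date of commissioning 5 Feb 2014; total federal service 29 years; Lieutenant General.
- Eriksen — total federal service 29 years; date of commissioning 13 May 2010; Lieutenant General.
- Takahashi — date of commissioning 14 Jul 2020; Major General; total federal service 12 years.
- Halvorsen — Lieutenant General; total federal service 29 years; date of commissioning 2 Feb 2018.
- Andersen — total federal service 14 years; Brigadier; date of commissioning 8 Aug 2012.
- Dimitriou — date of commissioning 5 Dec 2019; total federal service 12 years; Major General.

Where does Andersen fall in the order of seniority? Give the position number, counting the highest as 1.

By grade: Halvorsen, Obi and Eriksen (Lieutenant General); then Farouk, Takahashi and Dimitriou (Major General); then Harlow and Andersen (Brigadier).
Halvorsen, Obi and Eriksen all have total federal service 29 years, so the next rule applies.
Among Halvorsen, Obi and Eriksen, by date of commissioning (later first): Halvorsen (2 Feb 2018) before Obi (5 Feb 2014) before Eriksen (13 May 2010).
Among Farouk, Takahashi and Dimitriou, by total federal service (higher first): Farouk (26 years) before Takahashi and Dimitriou (12 years).
Among Takahashi and Dimitriou, by date of commissioning (later first): Takahashi (14 Jul 2020) before Dimitriou (5 Dec 2019).
Harlow and Andersen both have total federal service 14 years, so the next rule applies.
Among Harlow and Andersen, by date of commissioning (later first): Harlow (6 Apr 2023) before Andersen (8 Aug 2012).
Order: Halvorsen, Obi, Eriksen, Farouk, Takahashi, Dimitriou, Harlow, Andersen. So position 8.

8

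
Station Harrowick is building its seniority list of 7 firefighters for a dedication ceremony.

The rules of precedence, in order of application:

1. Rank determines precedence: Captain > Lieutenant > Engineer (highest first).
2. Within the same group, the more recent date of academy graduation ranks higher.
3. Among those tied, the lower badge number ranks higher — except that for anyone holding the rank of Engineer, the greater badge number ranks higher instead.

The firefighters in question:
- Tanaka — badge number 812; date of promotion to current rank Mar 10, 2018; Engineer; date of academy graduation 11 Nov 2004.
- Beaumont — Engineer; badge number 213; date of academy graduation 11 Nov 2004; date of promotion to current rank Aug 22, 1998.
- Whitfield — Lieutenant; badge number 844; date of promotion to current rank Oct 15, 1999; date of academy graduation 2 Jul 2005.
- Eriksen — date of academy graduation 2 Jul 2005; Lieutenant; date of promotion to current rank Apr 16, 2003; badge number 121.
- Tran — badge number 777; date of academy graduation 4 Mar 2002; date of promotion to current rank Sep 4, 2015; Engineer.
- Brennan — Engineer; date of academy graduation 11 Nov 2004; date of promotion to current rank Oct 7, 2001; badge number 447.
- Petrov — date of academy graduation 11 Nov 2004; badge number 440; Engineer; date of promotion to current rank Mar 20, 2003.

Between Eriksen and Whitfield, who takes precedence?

By rank: Eriksen and Whitfield (Lieutenant); then Tanaka, Brennan, Petrov, Beaumont and Tran (Engineer).
Eriksen and Whitfield both have date of academy graduation 2 Jul 2005, so the next rule applies.
Among Eriksen and Whitfield, by badge number (lower first): Eriksen (121) before Whitfield (844).
Among Tanaka, Brennan, Petrov, Beaumont and Tran, by date of academy graduation (later first): Tanaka, Brennan, Petrov and Beaumont (11 Nov 2004) before Tran (4 Mar 2002).
Among Tanaka, Brennan, Petrov and Beaumont, by badge number (higher first) (reversed rule for this group): Tanaka (812) before Brennan (447) before Petrov (440) before Beaumont (213).
So Eriksen takes precedence.

Eriksen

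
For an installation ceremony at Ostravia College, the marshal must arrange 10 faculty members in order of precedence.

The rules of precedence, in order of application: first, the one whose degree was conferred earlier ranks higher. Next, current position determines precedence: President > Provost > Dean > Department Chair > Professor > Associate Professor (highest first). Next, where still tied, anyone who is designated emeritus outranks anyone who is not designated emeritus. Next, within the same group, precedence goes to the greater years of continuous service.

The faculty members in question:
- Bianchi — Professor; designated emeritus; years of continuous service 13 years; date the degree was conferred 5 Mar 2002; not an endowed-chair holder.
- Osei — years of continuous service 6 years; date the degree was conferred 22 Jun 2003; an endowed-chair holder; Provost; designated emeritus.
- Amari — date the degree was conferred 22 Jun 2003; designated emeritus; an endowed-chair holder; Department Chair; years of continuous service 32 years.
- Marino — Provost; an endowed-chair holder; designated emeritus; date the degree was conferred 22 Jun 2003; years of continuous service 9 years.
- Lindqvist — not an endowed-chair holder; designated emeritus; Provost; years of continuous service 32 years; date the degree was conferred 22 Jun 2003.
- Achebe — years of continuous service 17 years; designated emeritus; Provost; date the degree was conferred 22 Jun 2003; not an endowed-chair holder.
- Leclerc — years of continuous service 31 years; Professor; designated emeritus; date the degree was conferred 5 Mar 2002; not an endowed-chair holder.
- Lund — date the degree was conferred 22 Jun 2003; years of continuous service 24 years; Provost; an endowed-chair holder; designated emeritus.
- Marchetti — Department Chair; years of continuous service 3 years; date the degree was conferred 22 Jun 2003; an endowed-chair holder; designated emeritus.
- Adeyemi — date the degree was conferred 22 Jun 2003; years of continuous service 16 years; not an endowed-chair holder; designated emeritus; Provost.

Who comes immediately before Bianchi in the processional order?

By date the degree was conferred (earlier first): Leclerc and Bianchi (both 5 Mar 2002); then Lindqvist, Lund, Achebe, Adeyemi, Marino, Osei, Amari and Marchetti (each 22 Jun 2003).
Leclerc and Bianchi are each Professor, so the next rule applies.
Leclerc and Bianchi are each designated emeritus, so the next rule applies.
Among Leclerc and Bianchi, by years of continuous service (higher first): Leclerc (31 years) before Bianchi (13 years).
Among Lindqvist, Lund, Achebe, Adeyemi, Marino, Osei, Amari and Marchetti, by current position: Lindqvist, Lund, Achebe, Adeyemi, Marino and Osei (Provost) before Amari and Marchetti (Department Chair).
Lindqvist, Lund, Achebe, Adeyemi, Marino and Osei are each designated emeritus, so the next rule applies.
Among Lindqvist, Lund, Achebe, Adeyemi, Marino and Osei, by years of continuous service (higher first): Lindqvist (32 years) before Lund (24 years) before Achebe (17 years) before Adeyemi (16 years) before Marino (9 years) before Osei (6 years).
Amari and Marchetti are each designated emeritus, so the next rule applies.
Among Amari and Marchetti, by years of continuous service (higher first): Amari (32 years) before Marchetti (3 years).
Order: Leclerc, Bianchi, Lindqvist, Lund, Achebe, Adeyemi, Marino, Osei, Amari, Marchetti.

Leclerc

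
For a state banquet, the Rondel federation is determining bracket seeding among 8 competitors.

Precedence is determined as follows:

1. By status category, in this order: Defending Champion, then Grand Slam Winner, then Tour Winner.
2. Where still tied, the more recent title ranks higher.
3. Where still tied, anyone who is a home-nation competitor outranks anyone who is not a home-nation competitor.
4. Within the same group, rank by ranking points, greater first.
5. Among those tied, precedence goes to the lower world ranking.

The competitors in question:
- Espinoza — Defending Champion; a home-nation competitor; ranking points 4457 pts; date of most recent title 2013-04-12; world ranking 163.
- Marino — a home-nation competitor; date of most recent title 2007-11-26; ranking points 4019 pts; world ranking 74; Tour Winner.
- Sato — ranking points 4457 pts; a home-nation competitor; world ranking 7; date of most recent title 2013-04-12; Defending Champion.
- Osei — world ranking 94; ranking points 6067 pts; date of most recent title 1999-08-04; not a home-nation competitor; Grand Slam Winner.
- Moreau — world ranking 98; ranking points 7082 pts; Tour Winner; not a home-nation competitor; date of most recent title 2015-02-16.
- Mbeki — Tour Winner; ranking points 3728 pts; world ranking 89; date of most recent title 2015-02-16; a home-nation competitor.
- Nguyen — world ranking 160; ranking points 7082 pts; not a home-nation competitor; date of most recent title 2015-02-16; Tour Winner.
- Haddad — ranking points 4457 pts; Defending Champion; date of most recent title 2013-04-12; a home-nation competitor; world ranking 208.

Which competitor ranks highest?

By status category: Sato, Espinoza and Haddad (Defending Champion); then Osei (Grand Slam Winner); then Mbeki, Moreau, Nguyen and Marino (Tour Winner).
Sato, Espinoza and Haddad all have date of most recent title 2013-04-12, so the next rule applies.
Sato, Espinoza and Haddad are each a home-nation competitor, so the next rule applies.
Sato, Espinoza and Haddad all have ranking points 4457 pts, so the next rule applies.
Among Sato, Espinoza and Haddad, by world ranking (lower first): Sato (7) before Espinoza (163) before Haddad (208).
Among Mbeki, Moreau, Nguyen and Marino, by date of most recent title (later first): Mbeki, Moreau and Nguyen (2015-02-16) before Marino (2007-11-26).
Among Mbeki, Moreau and Nguyen, a home-nation competitor before not a home-nation competitor: Mbeki (a home-nation competitor) before Moreau and Nguyen (not a home-nation competitor).
Moreau and Nguyen both have ranking points 7082 pts, so the next rule applies.
Among Moreau and Nguyen, by world ranking (lower first): Moreau (98) before Nguyen (160).
Order: Sato, Espinoza, Haddad, Osei, Mbeki, Moreau, Nguyen, Marino.

Sato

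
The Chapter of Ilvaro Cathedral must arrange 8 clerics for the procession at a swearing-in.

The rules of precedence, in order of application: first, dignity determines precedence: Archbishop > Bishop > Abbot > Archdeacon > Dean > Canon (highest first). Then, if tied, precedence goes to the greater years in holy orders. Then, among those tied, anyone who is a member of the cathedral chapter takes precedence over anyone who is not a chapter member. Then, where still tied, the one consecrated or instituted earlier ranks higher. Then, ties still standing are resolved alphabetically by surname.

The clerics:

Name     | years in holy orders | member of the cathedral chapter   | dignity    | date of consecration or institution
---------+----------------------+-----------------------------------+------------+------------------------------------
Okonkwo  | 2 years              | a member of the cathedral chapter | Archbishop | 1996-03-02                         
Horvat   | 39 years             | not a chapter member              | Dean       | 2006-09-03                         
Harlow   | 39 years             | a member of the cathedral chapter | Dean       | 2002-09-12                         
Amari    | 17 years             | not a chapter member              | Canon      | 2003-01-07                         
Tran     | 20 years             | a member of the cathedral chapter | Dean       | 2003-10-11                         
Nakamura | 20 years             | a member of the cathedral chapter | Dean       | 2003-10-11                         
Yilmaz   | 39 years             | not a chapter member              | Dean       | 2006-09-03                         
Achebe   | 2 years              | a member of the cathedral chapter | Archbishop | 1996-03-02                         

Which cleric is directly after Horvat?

By dignity: Achebe and Okonkwo (Archbishop); then Harlow, Horvat, Yilmaz, Nakamura and Tran (Dean); then Amari (Canon).
Achebe and Okonkwo both have years in holy orders 2 years, so the next rule applies.
Achebe and Okonkwo are each a member of the cathedral chapter, so the next rule applies.
Achebe and Okonkwo both have date of consecration or institution 1996-03-02, so the next rule applies.
Among Achebe and Okonkwo, alphabetically by surname: Achebe before Okonkwo.
Among Harlow, Horvat, Yilmaz, Nakamura and Tran, by years in holy orders (higher first): Harlow, Horvat and Yilmaz (39 years) before Nakamura and Tran (20 years).
Among Harlow, Horvat and Yilmaz, a member of the cathedral chapter before not a chapter member: Harlow (a member of the cathedral chapter) before Horvat and Yilmaz (not a chapter member).
Horvat and Yilmaz both have date of consecration or institution 2006-09-03, so the next rule applies.
Among Horvat and Yilmaz, alphabetically by surname: Horvat before Yilmaz.
Nakamura and Tran are each a member of the cathedral chapter, so the next rule applies.
Nakamura and Tran both have date of consecration or institution 2003-10-11, so the next rule applies.
Among Nakamura and Tran, alphabetically by surname: Nakamura before Tran.
Order: Achebe, Okonkwo, Harlow, Horvat, Yilmaz, Nakamura, Tran, Amari.

Yilmaz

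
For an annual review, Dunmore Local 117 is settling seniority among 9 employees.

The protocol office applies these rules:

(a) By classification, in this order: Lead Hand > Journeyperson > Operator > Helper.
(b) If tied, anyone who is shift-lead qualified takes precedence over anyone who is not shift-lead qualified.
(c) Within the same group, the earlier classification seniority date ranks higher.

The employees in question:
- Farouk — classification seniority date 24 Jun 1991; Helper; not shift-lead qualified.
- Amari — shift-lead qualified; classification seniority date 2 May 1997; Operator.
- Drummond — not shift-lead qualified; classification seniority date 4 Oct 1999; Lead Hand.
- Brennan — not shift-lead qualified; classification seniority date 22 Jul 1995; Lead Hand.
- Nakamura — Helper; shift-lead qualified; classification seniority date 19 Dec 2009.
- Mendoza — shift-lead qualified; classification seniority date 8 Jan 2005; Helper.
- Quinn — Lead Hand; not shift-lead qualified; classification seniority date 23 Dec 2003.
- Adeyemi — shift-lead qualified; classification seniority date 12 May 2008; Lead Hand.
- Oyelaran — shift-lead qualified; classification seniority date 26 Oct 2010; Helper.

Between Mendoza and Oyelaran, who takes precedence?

Mendoza

By classification: Adeyemi, Brennan, Drummond and Quinn (Lead Hand); then Amari (Operator); then Mendoza, Nakamura, Oyelaran and Farouk (Helper).
Among Adeyemi, Brennan, Drummond and Quinn, shift-lead qualified before not shift-lead qualified: Adeyemi (shift-lead qualified) before Brennan, Drummond and Quinn (not shift-lead qualified).
Among Brennan, Drummond and Quinn, by classification seniority date (earlier first): Brennan (22 Jul 1995) before Drummond (4 Oct 1999) before Quinn (23 Dec 2003).
Among Mendoza, Nakamura, Oyelaran and Farouk, shift-lead qualified before not shift-lead qualified: Mendoza, Nakamura and Oyelaran (shift-lead qualified) before Farouk (not shift-lead qualified).
Among Mendoza, Nakamura and Oyelaran, by classification seniority date (earlier first): Mendoza (8 Jan 2005) before Nakamura (19 Dec 2009) before Oyelaran (26 Oct 2010).
So Mendoza takes precedence.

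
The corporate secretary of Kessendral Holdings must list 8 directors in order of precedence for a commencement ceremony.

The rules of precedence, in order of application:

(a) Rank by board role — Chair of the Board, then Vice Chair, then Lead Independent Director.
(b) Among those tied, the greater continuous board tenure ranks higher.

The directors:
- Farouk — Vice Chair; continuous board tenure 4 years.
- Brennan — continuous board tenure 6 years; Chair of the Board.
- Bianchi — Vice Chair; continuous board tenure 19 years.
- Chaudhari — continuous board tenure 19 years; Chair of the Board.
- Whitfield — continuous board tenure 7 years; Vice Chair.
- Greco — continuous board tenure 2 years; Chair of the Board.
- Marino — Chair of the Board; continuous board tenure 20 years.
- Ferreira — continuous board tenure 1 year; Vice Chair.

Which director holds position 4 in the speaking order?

By board role: Marino, Chaudhari, Brennan and Greco (Chair of the Board); then Bianchi, Whitfield, Farouk and Ferreira (Vice Chair).
Among Marino, Chaudhari, Brennan and Greco, by continuous board tenure (higher first): Marino (20 years) before Chaudhari (19 years) before Brennan (6 years) before Greco (2 years).
Among Bianchi, Whitfield, Farouk and Ferreira, by continuous board tenure (higher first): Bianchi (19 years) before Whitfield (7 years) before Farouk (4 years) before Ferreira (1 year).
Order: Marino, Chaudhari, Brennan, Greco, Bianchi, Whitfield, Farouk, Ferreira.

Greco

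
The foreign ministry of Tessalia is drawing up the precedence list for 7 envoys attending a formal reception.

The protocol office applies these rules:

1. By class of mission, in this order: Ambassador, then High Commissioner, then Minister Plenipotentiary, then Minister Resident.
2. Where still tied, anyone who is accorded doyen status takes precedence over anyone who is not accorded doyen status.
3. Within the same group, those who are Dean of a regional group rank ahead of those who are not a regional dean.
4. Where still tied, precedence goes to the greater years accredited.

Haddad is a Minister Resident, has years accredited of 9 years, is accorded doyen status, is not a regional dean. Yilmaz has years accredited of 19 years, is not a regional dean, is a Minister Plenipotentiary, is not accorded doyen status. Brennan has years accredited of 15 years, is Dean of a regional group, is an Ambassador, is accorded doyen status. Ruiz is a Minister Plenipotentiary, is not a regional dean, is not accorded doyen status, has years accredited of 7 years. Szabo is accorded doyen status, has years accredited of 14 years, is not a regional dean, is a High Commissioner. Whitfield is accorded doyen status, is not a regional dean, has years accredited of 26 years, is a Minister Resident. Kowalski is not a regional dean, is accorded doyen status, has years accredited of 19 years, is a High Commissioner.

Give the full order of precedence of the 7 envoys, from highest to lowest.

By class of mission: Brennan (Ambassador); then Kowalski and Szabo (High Commissioner); then Yilmaz and Ruiz (Minister Plenipotentiary); then Whitfield and Haddad (Minister Resident).
Kowalski and Szabo are each accorded doyen status, so the next rule applies.
Kowalski and Szabo are each not a regional dean, so the next rule applies.
Among Kowalski and Szabo, by years accredited (higher first): Kowalski (19 years) before Szabo (14 years).
Yilmaz and Ruiz are each not accorded doyen status, so the next rule applies.
Yilmaz and Ruiz are each not a regional dean, so the next rule applies.
Among Yilmaz and Ruiz, by years accredited (higher first): Yilmaz (19 years) before Ruiz (7 years).
Whitfield and Haddad are each accorded doyen status, so the next rule applies.
Whitfield and Haddad are each not a regional dean, so the next rule applies.
Among Whitfield and Haddad, by years accredited (higher first): Whitfield (26 years) before Haddad (9 years).
Full order: Brennan, Kowalski, Szabo, Yilmaz, Ruiz, Whitfield, Haddad.

Brennan, Kowalski, Szabo, Yilmaz, Ruiz, Whitfield, Haddad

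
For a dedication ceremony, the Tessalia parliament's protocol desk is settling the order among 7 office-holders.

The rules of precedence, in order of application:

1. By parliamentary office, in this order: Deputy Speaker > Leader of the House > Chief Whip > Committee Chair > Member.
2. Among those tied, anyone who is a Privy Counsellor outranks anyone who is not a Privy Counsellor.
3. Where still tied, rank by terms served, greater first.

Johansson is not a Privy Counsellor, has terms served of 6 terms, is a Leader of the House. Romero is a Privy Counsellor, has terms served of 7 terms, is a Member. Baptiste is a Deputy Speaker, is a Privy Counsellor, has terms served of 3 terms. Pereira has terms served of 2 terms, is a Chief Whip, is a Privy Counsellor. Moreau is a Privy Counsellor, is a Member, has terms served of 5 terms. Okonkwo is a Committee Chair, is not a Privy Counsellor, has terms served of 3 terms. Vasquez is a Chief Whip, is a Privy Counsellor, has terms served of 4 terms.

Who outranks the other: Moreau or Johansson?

By parliamentary office: Baptiste (Deputy Speaker); then Johansson (Leader of the House); then Vasquez and Pereira (Chief Whip); then Okonkwo (Committee Chair); then Romero and Moreau (Member).
Vasquez and Pereira are each a Privy Counsellor, so the next rule applies.
Among Vasquez and Pereira, by terms served (higher first): Vasquez (4 terms) before Pereira (2 terms).
Romero and Moreau are each a Privy Counsellor, so the next rule applies.
Among Romero and Moreau, by terms served (higher first): Romero (7 terms) before Moreau (5 terms).
So Johansson takes precedence.

Johansson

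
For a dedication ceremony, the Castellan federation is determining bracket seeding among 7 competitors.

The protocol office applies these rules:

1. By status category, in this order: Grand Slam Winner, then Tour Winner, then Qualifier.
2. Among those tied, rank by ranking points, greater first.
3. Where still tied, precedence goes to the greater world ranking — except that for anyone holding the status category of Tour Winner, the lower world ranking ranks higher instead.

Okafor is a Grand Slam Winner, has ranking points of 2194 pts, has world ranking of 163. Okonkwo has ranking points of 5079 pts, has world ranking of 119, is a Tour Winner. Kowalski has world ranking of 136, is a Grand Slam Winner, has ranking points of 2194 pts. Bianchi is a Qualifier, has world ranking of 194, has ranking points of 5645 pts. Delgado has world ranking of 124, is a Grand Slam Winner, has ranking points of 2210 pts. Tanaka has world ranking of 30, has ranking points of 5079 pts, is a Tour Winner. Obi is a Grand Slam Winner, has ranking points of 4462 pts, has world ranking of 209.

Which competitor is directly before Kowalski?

By status category: Obi, Delgado, Okafor and Kowalski (Grand Slam Winner); then Tanaka and Okonkwo (Tour Winner); then Bianchi (Qualifier).
Among Obi, Delgado, Okafor and Kowalski, by ranking points (higher first): Obi (4462 pts) before Delgado (2210 pts) before Okafor and Kowalski (2194 pts).
Among Okafor and Kowalski, by world ranking (higher first): Okafor (163) before Kowalski (136).
Tanaka and Okonkwo both have ranking points 5079 pts, so the next rule applies.
Among Tanaka and Okonkwo, by world ranking (lower first) (reversed rule for this group): Tanaka (30) before Okonkwo (119).
Order: Obi, Delgado, Okafor, Kowalski, Tanaka, Okonkwo, Bianchi.

Okafor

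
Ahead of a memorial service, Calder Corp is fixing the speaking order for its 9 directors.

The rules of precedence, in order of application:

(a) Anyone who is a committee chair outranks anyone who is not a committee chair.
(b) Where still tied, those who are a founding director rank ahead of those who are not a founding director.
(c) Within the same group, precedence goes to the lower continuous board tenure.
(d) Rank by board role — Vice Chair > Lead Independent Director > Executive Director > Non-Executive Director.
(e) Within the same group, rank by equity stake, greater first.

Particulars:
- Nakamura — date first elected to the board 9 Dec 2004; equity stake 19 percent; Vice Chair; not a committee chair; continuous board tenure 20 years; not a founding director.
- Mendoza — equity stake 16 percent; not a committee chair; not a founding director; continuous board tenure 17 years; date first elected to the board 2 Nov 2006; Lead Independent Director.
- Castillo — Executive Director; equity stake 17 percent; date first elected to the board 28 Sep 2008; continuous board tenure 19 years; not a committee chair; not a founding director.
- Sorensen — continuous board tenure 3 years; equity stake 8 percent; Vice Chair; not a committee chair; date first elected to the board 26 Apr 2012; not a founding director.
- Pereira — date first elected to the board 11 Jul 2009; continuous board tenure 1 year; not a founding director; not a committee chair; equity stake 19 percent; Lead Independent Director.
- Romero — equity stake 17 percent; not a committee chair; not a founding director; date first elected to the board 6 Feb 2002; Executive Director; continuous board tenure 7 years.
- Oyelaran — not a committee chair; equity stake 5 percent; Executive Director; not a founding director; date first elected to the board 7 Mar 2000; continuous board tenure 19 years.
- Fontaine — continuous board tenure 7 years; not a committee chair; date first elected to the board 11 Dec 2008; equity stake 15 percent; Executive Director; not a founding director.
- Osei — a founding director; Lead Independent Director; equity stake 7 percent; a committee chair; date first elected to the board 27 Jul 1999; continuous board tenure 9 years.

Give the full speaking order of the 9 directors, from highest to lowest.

Osei, Pereira, Sorensen, Romero, Fontaine, Mendoza, Castillo, Oyelaran, Nakamura

By the first rule: Osei (a committee chair); then Pereira, Sorensen, Romero, Fontaine, Mendoza, Castillo, Oyelaran and Nakamura (each not a committee chair).
Pereira, Sorensen, Romero, Fontaine, Mendoza, Castillo, Oyelaran and Nakamura are each not a founding director, so the next rule applies.
Among Pereira, Sorensen, Romero, Fontaine, Mendoza, Castillo, Oyelaran and Nakamura, by continuous board tenure (lower first): Pereira (1 year) before Sorensen (3 years) before Romero and Fontaine (7 years) before Mendoza (17 years) before Castillo and Oyelaran (19 years) before Nakamura (20 years).
Romero and Fontaine are each Executive Director, so the next rule applies.
Among Romero and Fontaine, by equity stake (higher first): Romero (17 percent) before Fontaine (15 percent).
Castillo and Oyelaran are each Executive Director, so the next rule applies.
Among Castillo and Oyelaran, by equity stake (higher first): Castillo (17 percent) before Oyelaran (5 percent).
Full order: Osei, Pereira, Sorensen, Romero, Fontaine, Mendoza, Castillo, Oyelaran, Nakamura.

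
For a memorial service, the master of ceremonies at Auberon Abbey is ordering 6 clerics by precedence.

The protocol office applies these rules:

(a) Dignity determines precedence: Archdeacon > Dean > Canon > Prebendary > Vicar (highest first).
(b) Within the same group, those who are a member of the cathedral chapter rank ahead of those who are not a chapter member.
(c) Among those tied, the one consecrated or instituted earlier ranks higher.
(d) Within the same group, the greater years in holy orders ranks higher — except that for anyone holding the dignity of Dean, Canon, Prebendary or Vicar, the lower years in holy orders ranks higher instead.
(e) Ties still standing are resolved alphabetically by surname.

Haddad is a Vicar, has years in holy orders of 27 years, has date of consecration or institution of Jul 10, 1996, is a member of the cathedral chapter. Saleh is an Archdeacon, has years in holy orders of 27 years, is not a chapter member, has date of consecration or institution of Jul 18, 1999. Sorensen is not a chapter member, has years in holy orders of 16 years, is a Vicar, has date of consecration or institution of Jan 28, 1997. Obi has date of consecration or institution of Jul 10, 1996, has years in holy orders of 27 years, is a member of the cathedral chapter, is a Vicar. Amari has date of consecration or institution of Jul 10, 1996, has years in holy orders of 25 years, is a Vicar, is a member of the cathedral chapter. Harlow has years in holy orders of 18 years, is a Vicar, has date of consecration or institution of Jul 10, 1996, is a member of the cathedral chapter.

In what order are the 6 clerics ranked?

Saleh, Harlow, Amari, Haddad, Obi, Sorensen

By dignity: Saleh (Archdeacon); then Harlow, Amari, Haddad, Obi and Sorensen (Vicar).
Among Harlow, Amari, Haddad, Obi and Sorensen, a member of the cathedral chapter before not a chapter member: Harlow, Amari, Haddad and Obi (a member of the cathedral chapter) before Sorensen (not a chapter member).
Harlow, Amari, Haddad and Obi all have date of consecration or institution Jul 10, 1996, so the next rule applies.
Among Harlow, Amari, Haddad and Obi, by years in holy orders (lower first) (reversed rule for this group): Harlow (18 years) before Amari (25 years) before Haddad and Obi (27 years).
Among Haddad and Obi, alphabetically by surname: Haddad before Obi.
Full order: Saleh, Harlow, Amari, Haddad, Obi, Sorensen.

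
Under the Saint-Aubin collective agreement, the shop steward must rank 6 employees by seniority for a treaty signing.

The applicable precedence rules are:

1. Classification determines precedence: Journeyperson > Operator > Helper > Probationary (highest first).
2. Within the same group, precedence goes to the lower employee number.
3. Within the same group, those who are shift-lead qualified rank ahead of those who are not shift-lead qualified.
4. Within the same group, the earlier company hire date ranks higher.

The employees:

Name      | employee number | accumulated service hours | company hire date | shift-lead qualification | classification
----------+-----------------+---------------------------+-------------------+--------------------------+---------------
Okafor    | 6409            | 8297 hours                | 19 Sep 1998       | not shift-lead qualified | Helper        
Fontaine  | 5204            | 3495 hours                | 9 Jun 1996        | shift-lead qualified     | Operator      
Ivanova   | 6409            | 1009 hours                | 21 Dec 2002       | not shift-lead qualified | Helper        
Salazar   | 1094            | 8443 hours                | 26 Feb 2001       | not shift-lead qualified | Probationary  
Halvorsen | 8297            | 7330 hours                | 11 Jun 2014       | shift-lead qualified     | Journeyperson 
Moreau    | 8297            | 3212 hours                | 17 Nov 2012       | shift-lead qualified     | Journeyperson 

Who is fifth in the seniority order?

By classification: Moreau and Halvorsen (Journeyperson); then Fontaine (Operator); then Okafor and Ivanova (Helper); then Salazar (Probationary).
Moreau and Halvorsen both have employee number 8297, so the next rule applies.
Moreau and Halvorsen are each shift-lead qualified, so the next rule applies.
Among Moreau and Halvorsen, by company hire date (earlier first): Moreau (17 Nov 2012) before Halvorsen (11 Jun 2014).
Okafor and Ivanova both have employee number 6409, so the next rule applies.
Okafor and Ivanova are each not shift-lead qualified, so the next rule applies.
Among Okafor and Ivanova, by company hire date (earlier first): Okafor (19 Sep 1998) before Ivanova (21 Dec 2002).
Order: Moreau, Halvorsen, Fontaine, Okafor, Ivanova, Salazar.

Ivanova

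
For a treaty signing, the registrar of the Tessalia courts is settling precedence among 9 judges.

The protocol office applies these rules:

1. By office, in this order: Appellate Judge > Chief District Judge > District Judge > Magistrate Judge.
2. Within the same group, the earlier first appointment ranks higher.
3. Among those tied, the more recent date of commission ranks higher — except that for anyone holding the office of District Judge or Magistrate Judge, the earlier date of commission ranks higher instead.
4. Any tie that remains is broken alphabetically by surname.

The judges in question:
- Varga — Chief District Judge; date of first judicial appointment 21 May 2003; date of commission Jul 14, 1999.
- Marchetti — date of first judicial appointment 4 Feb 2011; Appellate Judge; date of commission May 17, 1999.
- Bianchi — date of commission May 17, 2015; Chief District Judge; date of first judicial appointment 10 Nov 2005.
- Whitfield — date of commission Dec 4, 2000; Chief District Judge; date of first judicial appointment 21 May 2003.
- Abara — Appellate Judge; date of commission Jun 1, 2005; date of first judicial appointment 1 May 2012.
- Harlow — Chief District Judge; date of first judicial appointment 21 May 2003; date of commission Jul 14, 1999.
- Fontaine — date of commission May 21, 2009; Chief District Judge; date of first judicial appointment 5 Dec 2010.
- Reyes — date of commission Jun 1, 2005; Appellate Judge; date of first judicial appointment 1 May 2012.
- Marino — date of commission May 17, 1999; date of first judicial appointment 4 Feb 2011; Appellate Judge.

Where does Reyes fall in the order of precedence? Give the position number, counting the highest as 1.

4

By office: Marchetti, Marino, Abara and Reyes (Appellate Judge); then Whitfield, Harlow, Varga, Bianchi and Fontaine (Chief District Judge).
Among Marchetti, Marino, Abara and Reyes, by date of first judicial appointment (earlier first): Marchetti and Marino (4 Feb 2011) before Abara and Reyes (1 May 2012).
Marchetti and Marino both have date of commission May 17, 1999, so the next rule applies.
Among Marchetti and Marino, alphabetically by surname: Marchetti before Marino.
Abara and Reyes both have date of commission Jun 1, 2005, so the next rule applies.
Among Abara and Reyes, alphabetically by surname: Abara before Reyes.
Among Whitfield, Harlow, Varga, Bianchi and Fontaine, by date of first judicial appointment (earlier first): Whitfield, Harlow and Varga (21 May 2003) before Bianchi (10 Nov 2005) before Fontaine (5 Dec 2010).
Among Whitfield, Harlow and Varga, by date of commission (later first): Whitfield (Dec 4, 2000) before Harlow and Varga (Jul 14, 1999).
Among Harlow and Varga, alphabetically by surname: Harlow before Varga.
Order: Marchetti, Marino, Abara, Reyes, Whitfield, Harlow, Varga, Bianchi, Fontaine. So position 4.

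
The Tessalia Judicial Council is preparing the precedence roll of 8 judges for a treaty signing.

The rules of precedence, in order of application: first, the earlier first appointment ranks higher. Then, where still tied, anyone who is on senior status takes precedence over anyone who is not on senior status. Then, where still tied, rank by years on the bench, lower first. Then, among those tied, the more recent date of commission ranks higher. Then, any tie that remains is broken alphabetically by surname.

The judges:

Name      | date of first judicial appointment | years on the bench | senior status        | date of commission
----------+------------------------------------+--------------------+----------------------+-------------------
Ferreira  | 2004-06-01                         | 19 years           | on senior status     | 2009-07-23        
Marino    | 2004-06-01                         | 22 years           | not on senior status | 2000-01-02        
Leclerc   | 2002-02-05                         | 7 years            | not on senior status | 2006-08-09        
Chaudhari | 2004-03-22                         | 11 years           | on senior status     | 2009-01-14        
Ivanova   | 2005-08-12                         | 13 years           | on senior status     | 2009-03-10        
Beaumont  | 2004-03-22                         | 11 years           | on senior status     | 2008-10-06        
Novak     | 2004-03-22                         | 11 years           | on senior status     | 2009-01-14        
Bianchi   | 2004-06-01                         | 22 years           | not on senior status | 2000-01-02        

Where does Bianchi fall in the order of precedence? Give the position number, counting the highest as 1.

By date of first judicial appointment (earlier first): Leclerc (2002-02-05); then Chaudhari, Novak and Beaumont (each 2004-03-22); then Ferreira, Bianchi and Marino (each 2004-06-01); then Ivanova (2005-08-12).
Chaudhari, Novak and Beaumont are each on senior status, so the next rule applies.
Chaudhari, Novak and Beaumont all have years on the bench 11 years, so the next rule applies.
Among Chaudhari, Novak and Beaumont, by date of commission (later first): Chaudhari and Novak (2009-01-14) before Beaumont (2008-10-06).
Among Chaudhari and Novak, alphabetically by surname: Chaudhari before Novak.
Among Ferreira, Bianchi and Marino, on senior status before not on senior status: Ferreira (on senior status) before Bianchi and Marino (not on senior status).
Bianchi and Marino both have years on the bench 22 years, so the next rule applies.
Bianchi and Marino both have date of commission 2000-01-02, so the next rule applies.
Among Bianchi and Marino, alphabetically by surname: Bianchi before Marino.
Order: Leclerc, Chaudhari, Novak, Beaumont, Ferreira, Bianchi, Marino, Ivanova. So position 6.

6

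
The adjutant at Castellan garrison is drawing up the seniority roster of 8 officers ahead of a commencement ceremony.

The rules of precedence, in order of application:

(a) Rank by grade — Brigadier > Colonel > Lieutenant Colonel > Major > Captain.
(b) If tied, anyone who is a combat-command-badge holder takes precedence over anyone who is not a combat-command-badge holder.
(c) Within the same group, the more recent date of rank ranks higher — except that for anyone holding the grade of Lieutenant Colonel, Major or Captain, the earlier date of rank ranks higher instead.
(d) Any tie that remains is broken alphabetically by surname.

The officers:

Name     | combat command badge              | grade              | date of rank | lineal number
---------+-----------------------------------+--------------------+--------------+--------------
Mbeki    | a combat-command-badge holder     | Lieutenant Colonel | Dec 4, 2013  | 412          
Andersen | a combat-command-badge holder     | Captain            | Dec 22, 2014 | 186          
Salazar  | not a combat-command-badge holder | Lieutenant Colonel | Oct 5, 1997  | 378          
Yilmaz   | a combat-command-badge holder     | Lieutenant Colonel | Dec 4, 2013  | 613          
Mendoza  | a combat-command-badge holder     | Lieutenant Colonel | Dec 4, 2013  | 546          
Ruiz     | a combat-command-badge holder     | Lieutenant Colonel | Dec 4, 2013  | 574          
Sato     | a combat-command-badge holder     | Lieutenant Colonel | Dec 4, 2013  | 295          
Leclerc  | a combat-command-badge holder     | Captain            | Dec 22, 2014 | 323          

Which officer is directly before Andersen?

By grade: Mbeki, Mendoza, Ruiz, Sato, Yilmaz and Salazar (Lieutenant Colonel); then Andersen and Leclerc (Captain).
Among Mbeki, Mendoza, Ruiz, Sato, Yilmaz and Salazar, a combat-command-badge holder before not a combat-command-badge holder: Mbeki, Mendoza, Ruiz, Sato and Yilmaz (a combat-command-badge holder) before Salazar (not a combat-command-badge holder).
Mbeki, Mendoza, Ruiz, Sato and Yilmaz all have date of rank Dec 4, 2013, so the next rule applies.
Among Mbeki, Mendoza, Ruiz, Sato and Yilmaz, alphabetically by surname: Mbeki before Mendoza before Ruiz before Sato before Yilmaz.
Andersen and Leclerc are each a combat-command-badge holder, so the next rule applies.
Andersen and Leclerc both have date of rank Dec 22, 2014, so the next rule applies.
Among Andersen and Leclerc, alphabetically by surname: Andersen before Leclerc.
Order: Mbeki, Mendoza, Ruiz, Sato, Yilmaz, Salazar, Andersen, Leclerc.

Salazar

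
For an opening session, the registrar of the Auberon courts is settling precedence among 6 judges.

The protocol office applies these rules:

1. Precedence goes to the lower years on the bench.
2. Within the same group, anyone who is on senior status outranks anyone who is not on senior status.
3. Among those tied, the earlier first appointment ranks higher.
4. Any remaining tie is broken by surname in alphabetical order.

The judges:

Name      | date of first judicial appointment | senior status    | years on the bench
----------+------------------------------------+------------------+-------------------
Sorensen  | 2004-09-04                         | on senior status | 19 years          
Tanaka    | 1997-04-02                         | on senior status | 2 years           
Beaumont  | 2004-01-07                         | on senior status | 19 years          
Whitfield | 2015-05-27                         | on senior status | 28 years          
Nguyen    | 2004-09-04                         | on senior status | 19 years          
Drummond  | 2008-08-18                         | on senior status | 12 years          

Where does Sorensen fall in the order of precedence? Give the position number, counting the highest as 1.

By years on the bench (lower first): Tanaka (2 years); then Drummond (12 years); then Beaumont, Nguyen and Sorensen (each 19 years); then Whitfield (28 years).
Beaumont, Nguyen and Sorensen are each on senior status, so the next rule applies.
Among Beaumont, Nguyen and Sorensen, by date of first judicial appointment (earlier first): Beaumont (2004-01-07) before Nguyen and Sorensen (2004-09-04).
Among Nguyen and Sorensen, alphabetically by surname: Nguyen before Sorensen.
Order: Tanaka, Drummond, Beaumont, Nguyen, Sorensen, Whitfield. So position 5.

5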